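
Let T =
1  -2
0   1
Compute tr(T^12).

2

T = I + N where N = [[0, -2], [0, 0]] is strictly upper-triangular, so N^2 = 0.
(I + N)^12 = I + 12·N = [[1, -24], [0, 1]].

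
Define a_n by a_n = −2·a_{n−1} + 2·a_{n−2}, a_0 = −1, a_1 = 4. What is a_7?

With companion matrix B = [[−2, 2], [1, 0]], [a_n, a_{n−1}]ᵀ = B·[a_{n−1}, a_{n−2}]ᵀ, so [a_7, a_6]ᵀ = B^6·[a_1, a_0]ᵀ.
B^6 = [[328, −240], [−120, 88]], giving [a_7, a_6]ᵀ = [[1552], [−568]].

1552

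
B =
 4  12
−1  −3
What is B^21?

B² = B (a projection; rank 1, trace 1), so B^21 = B.

[[4, 12], [−1, −3]]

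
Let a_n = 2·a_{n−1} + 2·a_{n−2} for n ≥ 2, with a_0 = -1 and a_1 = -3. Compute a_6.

With companion matrix A = [[2, 2], [1, 0]], [a_n, a_{n−1}]ᵀ = A·[a_{n−1}, a_{n−2}]ᵀ, so [a_6, a_5]ᵀ = A⁵·[a_1, a_0]ᵀ.
A⁵ = [[120, 88], [44, 32]], giving [a_6, a_5]ᵀ = [[-448], [-164]].

-448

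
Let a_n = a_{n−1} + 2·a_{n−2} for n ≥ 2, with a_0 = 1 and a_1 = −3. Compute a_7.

With companion matrix A = [[1, 2], [1, 0]], [a_n, a_{n−1}]ᵀ = A·[a_{n−1}, a_{n−2}]ᵀ, so [a_7, a_6]ᵀ = A⁶·[a_1, a_0]ᵀ.
A⁶ = [[43, 42], [21, 22]], giving [a_7, a_6]ᵀ = [[−87], [−41]].

−87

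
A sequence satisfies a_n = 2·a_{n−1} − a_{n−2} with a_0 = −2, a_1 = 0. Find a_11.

With companion matrix B = [[2, −1], [1, 0]], [a_n, a_{n−1}]ᵀ = B·[a_{n−1}, a_{n−2}]ᵀ, so [a_11, a_10]ᵀ = B¹⁰·[a_1, a_0]ᵀ.
B¹⁰ = [[11, −10], [10, −9]], giving [a_11, a_10]ᵀ = [[20], [18]].

20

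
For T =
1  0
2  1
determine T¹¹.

T = I + N where N = [[0, 0], [2, 0]] is strictly lower-triangular, so N² = 0.
(I + N)¹¹ = I + 11·N = [[1, 0], [22, 1]].

[[1, 0], [22, 1]]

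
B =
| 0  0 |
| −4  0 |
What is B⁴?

[[0, 0], [0, 0]]

B is strictly triangular, hence nilpotent: B² = 0, so B⁴ = 0.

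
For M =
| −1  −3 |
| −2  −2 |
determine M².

[[7, 9], [6, 10]]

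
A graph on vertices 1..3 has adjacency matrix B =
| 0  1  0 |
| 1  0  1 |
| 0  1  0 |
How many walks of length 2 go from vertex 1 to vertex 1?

1

The number of length-2 walks from vertex 1 to vertex 1 is entry (1,1) of B², where B is the adjacency matrix.
B² = [[1, 0, 1], [0, 2, 0], [1, 0, 1]]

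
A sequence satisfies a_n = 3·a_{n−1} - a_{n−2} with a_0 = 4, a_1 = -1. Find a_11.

-44771

With companion matrix C = [[3, -1], [1, 0]], [a_n, a_{n−1}]ᵀ = C·[a_{n−1}, a_{n−2}]ᵀ, so [a_11, a_10]ᵀ = C^10·[a_1, a_0]ᵀ.
C^10 = [[17711, -6765], [6765, -2584]], giving [a_11, a_10]ᵀ = [[-44771], [-17101]].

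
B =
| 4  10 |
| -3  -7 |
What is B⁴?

tr B = -3 and det B = 2, so the characteristic polynomial is λ² − (-3)λ + (2) with roots -2 and -1.
Eigenvectors give P = [[5, -2], [-3, 1]] with P⁻¹ = [[-1, -2], [-3, -5]], and B = P·diag(-2, -1)·P⁻¹.
Then B⁴ = P·diag(16, 1)·P⁻¹ = [[80, -2], [-48, 1]] · [[-1, -2], [-3, -5]] = [[-74, -150], [45, 91]].

[[-74, -150], [45, 91]]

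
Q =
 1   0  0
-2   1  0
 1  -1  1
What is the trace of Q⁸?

3

Q = I + N where N = [[0, 0, 0], [-2, 0, 0], [1, -1, 0]] is strictly lower-triangular, so N³ = 0.
(I + N)⁸ = I + 8·N + 28·N² = [[1, 0, 0], [-16, 1, 0], [64, -8, 1]].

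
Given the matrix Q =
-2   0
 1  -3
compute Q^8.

tr Q = -5 and det Q = 6, so the characteristic polynomial is λ² − (-5)λ + (6) with roots -2 and -3.
Eigenvectors give P = [[1, 0], [1, -1]] with P⁻¹ = [[1, 0], [1, -1]], and Q = P·diag(-2, -3)·P⁻¹.
Then Q^8 = P·diag(256, 6561)·P⁻¹ = [[256, 0], [256, -6561]] · [[1, 0], [1, -1]] = [[256, 0], [-6305, 6561]].

[[256, 0], [-6305, 6561]]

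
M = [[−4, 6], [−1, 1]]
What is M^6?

[[190, −378], [63, −125]]

tr M = −3 and det M = 2, so the characteristic polynomial is λ² − (−3)λ + (2) with roots −1 and −2.
Eigenvectors give P = [[2, 3], [1, 1]] with P⁻¹ = [[−1, 3], [1, −2]], and M = P·diag(−1, −2)·P⁻¹.
Then M^6 = P·diag(1, 64)·P⁻¹ = [[2, 192], [1, 64]] · [[−1, 3], [1, −2]] = [[190, −378], [63, −125]].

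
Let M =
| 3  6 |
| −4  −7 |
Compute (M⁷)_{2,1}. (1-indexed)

tr M = −4 and det M = 3, so the characteristic polynomial is λ² − (−4)λ + (3) with roots −3 and −1.
Eigenvectors give P = [[−1, 3], [1, −2]] with P⁻¹ = [[2, 3], [1, 1]], and M = P·diag(−3, −1)·P⁻¹.
Then M⁷ = P·diag(−2187, −1)·P⁻¹ = [[2187, −3], [−2187, 2]] · [[2, 3], [1, 1]] = [[4371, 6558], [−4372, −6559]].

−4372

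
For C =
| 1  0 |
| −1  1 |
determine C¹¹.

[[1, 0], [−11, 1]]

C = I + N where N = [[0, 0], [−1, 0]] is strictly lower-triangular, so N² = 0.
(I + N)¹¹ = I + 11·N = [[1, 0], [−11, 1]].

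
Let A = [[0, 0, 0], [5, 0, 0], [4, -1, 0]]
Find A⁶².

[[0, 0, 0], [0, 0, 0], [0, 0, 0]]

A is strictly triangular, hence nilpotent: A³ = 0, so A⁶² = 0.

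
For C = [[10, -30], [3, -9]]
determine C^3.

[[10, -30], [3, -9]]

C² = C (a projection; rank 1, trace 1), so C^3 = C.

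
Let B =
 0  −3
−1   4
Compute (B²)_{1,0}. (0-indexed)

−4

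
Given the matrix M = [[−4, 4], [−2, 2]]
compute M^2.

[[8, −8], [4, −4]]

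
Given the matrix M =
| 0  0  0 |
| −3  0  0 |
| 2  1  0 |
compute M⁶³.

M is strictly triangular, hence nilpotent: M³ = 0, so M⁶³ = 0.

[[0, 0, 0], [0, 0, 0], [0, 0, 0]]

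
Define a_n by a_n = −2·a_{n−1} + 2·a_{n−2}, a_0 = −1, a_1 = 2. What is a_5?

With companion matrix T = [[−2, 2], [1, 0]], [a_n, a_{n−1}]ᵀ = T·[a_{n−1}, a_{n−2}]ᵀ, so [a_5, a_4]ᵀ = T⁴·[a_1, a_0]ᵀ.
T⁴ = [[44, −32], [−16, 12]], giving [a_5, a_4]ᵀ = [[120], [−44]].

120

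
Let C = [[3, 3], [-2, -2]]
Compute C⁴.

[[3, 3], [-2, -2]]

C² = C (a projection; rank 1, trace 1), so C⁴ = C.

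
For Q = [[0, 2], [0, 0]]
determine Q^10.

Q is strictly triangular, hence nilpotent: Q^2 = 0, so Q^10 = 0.

[[0, 0], [0, 0]]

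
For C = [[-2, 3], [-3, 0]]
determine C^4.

[[-11, 84], [-84, 45]]

C^2 = [[-5, -6], [6, -9]]
C^3 = [[28, -15], [15, 18]]
C^4 = [[-11, 84], [-84, 45]]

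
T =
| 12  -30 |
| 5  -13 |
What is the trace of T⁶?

tr T = -1 and det T = -6, so the characteristic polynomial is λ² − (-1)λ + (-6) with roots -3 and 2.
Eigenvectors give P = [[2, 3], [1, 1]] with P⁻¹ = [[-1, 3], [1, -2]], and T = P·diag(-3, 2)·P⁻¹.
Then T⁶ = P·diag(729, 64)·P⁻¹ = [[1458, 192], [729, 64]] · [[-1, 3], [1, -2]] = [[-1266, 3990], [-665, 2059]].

793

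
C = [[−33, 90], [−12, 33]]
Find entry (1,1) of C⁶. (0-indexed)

tr C = 0 and det C = −9, so the characteristic polynomial is λ² − (0)λ + (−9) with roots 3 and −3.
Eigenvectors give P = [[−5, 3], [−2, 1]] with P⁻¹ = [[1, −3], [2, −5]], and C = P·diag(3, −3)·P⁻¹.
Then C⁶ = P·diag(729, 729)·P⁻¹ = [[−3645, 2187], [−1458, 729]] · [[1, −3], [2, −5]] = [[729, 0], [0, 729]].

729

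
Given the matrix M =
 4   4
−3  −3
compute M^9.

[[4, 4], [−3, −3]]

M² = M (a projection; rank 1, trace 1), so M^9 = M.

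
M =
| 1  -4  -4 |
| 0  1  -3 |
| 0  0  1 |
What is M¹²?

M = I + N where N = [[0, -4, -4], [0, 0, -3], [0, 0, 0]] is strictly upper-triangular, so N³ = 0.
(I + N)¹² = I + 12·N + 66·N² = [[1, -48, 744], [0, 1, -36], [0, 0, 1]].

[[1, -48, 744], [0, 1, -36], [0, 0, 1]]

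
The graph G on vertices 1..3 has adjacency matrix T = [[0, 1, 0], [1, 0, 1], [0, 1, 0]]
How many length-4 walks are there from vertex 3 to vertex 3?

The number of length-4 walks from vertex 3 to vertex 3 is entry (3,3) of T⁴, where T is the adjacency matrix.
T² = [[1, 0, 1], [0, 2, 0], [1, 0, 1]]
T³ = [[0, 2, 0], [2, 0, 2], [0, 2, 0]]
T⁴ = [[2, 0, 2], [0, 4, 0], [2, 0, 2]]

2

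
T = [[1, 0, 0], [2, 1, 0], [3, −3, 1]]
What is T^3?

T = I + N where N = [[0, 0, 0], [2, 0, 0], [3, −3, 0]] is strictly lower-triangular, so N^3 = 0.
(I + N)^3 = I + 3·N + 3·N^2 = [[1, 0, 0], [6, 1, 0], [−9, −9, 1]].

[[1, 0, 0], [6, 1, 0], [−9, −9, 1]]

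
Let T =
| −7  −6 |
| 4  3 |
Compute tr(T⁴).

82

tr T = −4 and det T = 3, so the characteristic polynomial is λ² − (−4)λ + (3) with roots −1 and −3.
Eigenvectors give P = [[−1, 3], [1, −2]] with P⁻¹ = [[2, 3], [1, 1]], and T = P·diag(−1, −3)·P⁻¹.
Then T⁴ = P·diag(1, 81)·P⁻¹ = [[−1, 243], [1, −162]] · [[2, 3], [1, 1]] = [[241, 240], [−160, −159]].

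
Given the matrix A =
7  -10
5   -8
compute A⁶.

tr A = -1 and det A = -6, so the characteristic polynomial is λ² − (-1)λ + (-6) with roots -3 and 2.
Eigenvectors give P = [[-1, 2], [-1, 1]] with P⁻¹ = [[1, -2], [1, -1]], and A = P·diag(-3, 2)·P⁻¹.
Then A⁶ = P·diag(729, 64)·P⁻¹ = [[-729, 128], [-729, 64]] · [[1, -2], [1, -1]] = [[-601, 1330], [-665, 1394]].

[[-601, 1330], [-665, 1394]]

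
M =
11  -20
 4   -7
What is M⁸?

[[32801, -65600], [13120, -26239]]

tr M = 4 and det M = 3, so the characteristic polynomial is λ² − (4)λ + (3) with roots 1 and 3.
Eigenvectors give P = [[2, 5], [1, 2]] with P⁻¹ = [[-2, 5], [1, -2]], and M = P·diag(1, 3)·P⁻¹.
Then M⁸ = P·diag(1, 6561)·P⁻¹ = [[2, 32805], [1, 13122]] · [[-2, 5], [1, -2]] = [[32801, -65600], [13120, -26239]].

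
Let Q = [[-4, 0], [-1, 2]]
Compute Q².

[[16, 0], [2, 4]]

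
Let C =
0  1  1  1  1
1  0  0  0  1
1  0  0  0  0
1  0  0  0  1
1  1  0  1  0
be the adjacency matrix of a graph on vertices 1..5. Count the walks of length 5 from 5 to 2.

32

The number of length-5 walks from vertex 5 to vertex 2 is entry (5,2) of C⁵, where C is the adjacency matrix.
C² = [[4, 1, 0, 1, 2], [1, 2, 1, 2, 1], [0, 1, 1, 1, 1], [1, 2, 1, 2, 1], [2, 1, 1, 1, 3]]
C³ = [[4, 6, 4, 6, 6], [6, 2, 1, 2, 5], [4, 1, 0, 1, 2], [6, 2, 1, 2, 5], [6, 5, 2, 5, 4]]
C⁴ = [[22, 10, 4, 10, 16], [10, 11, 6, 11, 10], [4, 6, 4, 6, 6], [10, 11, 6, 11, 10], [16, 10, 6, 10, 16]]
C⁵ = [[40, 38, 22, 38, 42], [38, 20, 10, 20, 32], [22, 10, 4, 10, 16], [38, 20, 10, 20, 32], [42, 32, 16, 32, 36]]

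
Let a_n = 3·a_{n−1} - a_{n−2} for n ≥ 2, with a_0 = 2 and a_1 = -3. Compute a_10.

With companion matrix Q = [[3, -1], [1, 0]], [a_n, a_{n−1}]ᵀ = Q·[a_{n−1}, a_{n−2}]ᵀ, so [a_10, a_9]ᵀ = Q⁹·[a_1, a_0]ᵀ.
Q⁹ = [[6765, -2584], [2584, -987]], giving [a_10, a_9]ᵀ = [[-25463], [-9726]].

-25463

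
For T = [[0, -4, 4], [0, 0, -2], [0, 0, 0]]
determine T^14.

T is strictly triangular, hence nilpotent: T^3 = 0, so T^14 = 0.

[[0, 0, 0], [0, 0, 0], [0, 0, 0]]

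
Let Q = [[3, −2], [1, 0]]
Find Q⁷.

[[255, −254], [127, −126]]

tr Q = 3 and det Q = 2, so the characteristic polynomial is λ² − (3)λ + (2) with roots 2 and 1.
Eigenvectors give P = [[2, 1], [1, 1]] with P⁻¹ = [[1, −1], [−1, 2]], and Q = P·diag(2, 1)·P⁻¹.
Then Q⁷ = P·diag(128, 1)·P⁻¹ = [[256, 1], [128, 1]] · [[1, −1], [−1, 2]] = [[255, −254], [127, −126]].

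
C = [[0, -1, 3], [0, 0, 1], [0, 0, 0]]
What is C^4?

C is strictly triangular, hence nilpotent: C^3 = 0, so C^4 = 0.

[[0, 0, 0], [0, 0, 0], [0, 0, 0]]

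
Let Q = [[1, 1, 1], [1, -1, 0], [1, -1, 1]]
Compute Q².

[[3, -1, 2], [0, 2, 1], [1, 1, 2]]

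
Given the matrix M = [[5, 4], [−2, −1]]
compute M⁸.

tr M = 4 and det M = 3, so the characteristic polynomial is λ² − (4)λ + (3) with roots 1 and 3.
Eigenvectors give P = [[1, 2], [−1, −1]] with P⁻¹ = [[−1, −2], [1, 1]], and M = P·diag(1, 3)·P⁻¹.
Then M⁸ = P·diag(1, 6561)·P⁻¹ = [[1, 13122], [−1, −6561]] · [[−1, −2], [1, 1]] = [[13121, 13120], [−6560, −6559]].

[[13121, 13120], [−6560, −6559]]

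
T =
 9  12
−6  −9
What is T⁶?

[[729, 0], [0, 729]]

tr T = 0 and det T = −9, so the characteristic polynomial is λ² − (0)λ + (−9) with roots 3 and −3.
Eigenvectors give P = [[2, −1], [−1, 1]] with P⁻¹ = [[1, 1], [1, 2]], and T = P·diag(3, −3)·P⁻¹.
Then T⁶ = P·diag(729, 729)·P⁻¹ = [[1458, −729], [−729, 729]] · [[1, 1], [1, 2]] = [[729, 0], [0, 729]].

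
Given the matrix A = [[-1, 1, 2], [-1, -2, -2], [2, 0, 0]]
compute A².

[[4, -3, -4], [-1, 3, 2], [-2, 2, 4]]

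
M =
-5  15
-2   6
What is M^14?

M² = M (a projection; rank 1, trace 1), so M^14 = M.

[[-5, 15], [-2, 6]]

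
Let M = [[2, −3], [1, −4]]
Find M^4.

M^2 = [[1, 6], [−2, 13]]
M^3 = [[8, −27], [9, −46]]
M^4 = [[−11, 84], [−28, 157]]

[[−11, 84], [−28, 157]]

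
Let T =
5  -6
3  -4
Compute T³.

[[17, -18], [9, -10]]

tr T = 1 and det T = -2, so the characteristic polynomial is λ² − (1)λ + (-2) with roots 2 and -1.
Eigenvectors give P = [[2, -1], [1, -1]] with P⁻¹ = [[1, -1], [1, -2]], and T = P·diag(2, -1)·P⁻¹.
Then T³ = P·diag(8, -1)·P⁻¹ = [[16, 1], [8, 1]] · [[1, -1], [1, -2]] = [[17, -18], [9, -10]].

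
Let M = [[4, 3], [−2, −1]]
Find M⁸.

tr M = 3 and det M = 2, so the characteristic polynomial is λ² − (3)λ + (2) with roots 1 and 2.
Eigenvectors give P = [[−1, 3], [1, −2]] with P⁻¹ = [[2, 3], [1, 1]], and M = P·diag(1, 2)·P⁻¹.
Then M⁸ = P·diag(1, 256)·P⁻¹ = [[−1, 768], [1, −512]] · [[2, 3], [1, 1]] = [[766, 765], [−510, −509]].

[[766, 765], [−510, −509]]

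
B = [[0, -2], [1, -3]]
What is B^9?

[[510, -1022], [511, -1023]]

tr B = -3 and det B = 2, so the characteristic polynomial is λ² − (-3)λ + (2) with roots -2 and -1.
Eigenvectors give P = [[-1, -2], [-1, -1]] with P⁻¹ = [[1, -2], [-1, 1]], and B = P·diag(-2, -1)·P⁻¹.
Then B^9 = P·diag(-512, -1)·P⁻¹ = [[512, 2], [512, 1]] · [[1, -2], [-1, 1]] = [[510, -1022], [511, -1023]].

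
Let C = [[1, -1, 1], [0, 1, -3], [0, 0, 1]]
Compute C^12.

C = I + N where N = [[0, -1, 1], [0, 0, -3], [0, 0, 0]] is strictly upper-triangular, so N^3 = 0.
(I + N)^12 = I + 12·N + 66·N^2 = [[1, -12, 210], [0, 1, -36], [0, 0, 1]].

[[1, -12, 210], [0, 1, -36], [0, 0, 1]]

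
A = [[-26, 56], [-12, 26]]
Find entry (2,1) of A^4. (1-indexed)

tr A = 0 and det A = -4, so the characteristic polynomial is λ² − (0)λ + (-4) with roots 2 and -2.
Eigenvectors give P = [[2, 7], [1, 3]] with P⁻¹ = [[-3, 7], [1, -2]], and A = P·diag(2, -2)·P⁻¹.
Then A^4 = P·diag(16, 16)·P⁻¹ = [[32, 112], [16, 48]] · [[-3, 7], [1, -2]] = [[16, 0], [0, 16]].

0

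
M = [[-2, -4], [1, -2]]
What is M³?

M² = [[0, 16], [-4, 0]]
M³ = [[16, -32], [8, 16]]

[[16, -32], [8, 16]]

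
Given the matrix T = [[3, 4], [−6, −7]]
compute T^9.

tr T = −4 and det T = 3, so the characteristic polynomial is λ² − (−4)λ + (3) with roots −1 and −3.
Eigenvectors give P = [[1, −2], [−1, 3]] with P⁻¹ = [[3, 2], [1, 1]], and T = P·diag(−1, −3)·P⁻¹.
Then T^9 = P·diag(−1, −19683)·P⁻¹ = [[−1, 39366], [1, −59049]] · [[3, 2], [1, 1]] = [[39363, 39364], [−59046, −59047]].

[[39363, 39364], [−59046, −59047]]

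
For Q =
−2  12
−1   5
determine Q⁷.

tr Q = 3 and det Q = 2, so the characteristic polynomial is λ² − (3)λ + (2) with roots 1 and 2.
Eigenvectors give P = [[4, 3], [1, 1]] with P⁻¹ = [[1, −3], [−1, 4]], and Q = P·diag(1, 2)·P⁻¹.
Then Q⁷ = P·diag(1, 128)·P⁻¹ = [[4, 384], [1, 128]] · [[1, −3], [−1, 4]] = [[−380, 1524], [−127, 509]].

[[−380, 1524], [−127, 509]]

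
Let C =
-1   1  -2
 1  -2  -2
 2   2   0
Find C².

[[-2, -7, 0], [-7, 1, 2], [0, -2, -8]]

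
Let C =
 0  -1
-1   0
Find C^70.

[[1, 0], [0, 1]]

C² = I (check: tr C = 0 and det C = -1), so C^70 = I since 70 is even.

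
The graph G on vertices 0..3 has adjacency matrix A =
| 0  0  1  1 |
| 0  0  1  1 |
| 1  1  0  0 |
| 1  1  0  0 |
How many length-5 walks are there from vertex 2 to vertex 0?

The number of length-5 walks from vertex 2 to vertex 0 is entry (2,0) of A^5, where A is the adjacency matrix.
A^2 = [[2, 2, 0, 0], [2, 2, 0, 0], [0, 0, 2, 2], [0, 0, 2, 2]]
A^3 = [[0, 0, 4, 4], [0, 0, 4, 4], [4, 4, 0, 0], [4, 4, 0, 0]]
A^4 = [[8, 8, 0, 0], [8, 8, 0, 0], [0, 0, 8, 8], [0, 0, 8, 8]]
A^5 = [[0, 0, 16, 16], [0, 0, 16, 16], [16, 16, 0, 0], [16, 16, 0, 0]]

16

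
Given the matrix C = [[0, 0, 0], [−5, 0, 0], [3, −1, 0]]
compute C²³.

C is strictly triangular, hence nilpotent: C³ = 0, so C²³ = 0.

[[0, 0, 0], [0, 0, 0], [0, 0, 0]]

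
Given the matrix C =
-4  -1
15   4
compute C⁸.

C² = I (check: tr C = 0 and det C = -1), so C⁸ = I since 8 is even.

[[1, 0], [0, 1]]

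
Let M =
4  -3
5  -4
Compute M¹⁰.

M² = I (check: tr M = 0 and det M = -1), so M¹⁰ = I since 10 is even.

[[1, 0], [0, 1]]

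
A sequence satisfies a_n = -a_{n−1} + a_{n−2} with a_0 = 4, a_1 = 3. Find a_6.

With companion matrix M = [[-1, 1], [1, 0]], [a_n, a_{n−1}]ᵀ = M·[a_{n−1}, a_{n−2}]ᵀ, so [a_6, a_5]ᵀ = M⁵·[a_1, a_0]ᵀ.
M⁵ = [[-8, 5], [5, -3]], giving [a_6, a_5]ᵀ = [[-4], [3]].

-4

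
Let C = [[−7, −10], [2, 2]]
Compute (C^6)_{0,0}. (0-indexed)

tr C = −5 and det C = 6, so the characteristic polynomial is λ² − (−5)λ + (6) with roots −3 and −2.
Eigenvectors give P = [[5, −2], [−2, 1]] with P⁻¹ = [[1, 2], [2, 5]], and C = P·diag(−3, −2)·P⁻¹.
Then C^6 = P·diag(729, 64)·P⁻¹ = [[3645, −128], [−1458, 64]] · [[1, 2], [2, 5]] = [[3389, 6650], [−1330, −2596]].

3389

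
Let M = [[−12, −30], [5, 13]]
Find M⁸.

[[−12354, −37830], [6305, 19171]]

tr M = 1 and det M = −6, so the characteristic polynomial is λ² − (1)λ + (−6) with roots 3 and −2.
Eigenvectors give P = [[−2, −3], [1, 1]] with P⁻¹ = [[1, 3], [−1, −2]], and M = P·diag(3, −2)·P⁻¹.
Then M⁸ = P·diag(6561, 256)·P⁻¹ = [[−13122, −768], [6561, 256]] · [[1, 3], [−1, −2]] = [[−12354, −37830], [6305, 19171]].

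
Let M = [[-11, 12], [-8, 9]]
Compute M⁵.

[[-731, 732], [-488, 489]]

tr M = -2 and det M = -3, so the characteristic polynomial is λ² − (-2)λ + (-3) with roots 1 and -3.
Eigenvectors give P = [[-1, -3], [-1, -2]] with P⁻¹ = [[2, -3], [-1, 1]], and M = P·diag(1, -3)·P⁻¹.
Then M⁵ = P·diag(1, -243)·P⁻¹ = [[-1, 729], [-1, 486]] · [[2, -3], [-1, 1]] = [[-731, 732], [-488, 489]].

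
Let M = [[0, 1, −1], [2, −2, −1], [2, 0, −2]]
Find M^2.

[[0, −2, 1], [−6, 6, 2], [−4, 2, 2]]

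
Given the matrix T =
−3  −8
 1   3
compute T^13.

T² = I (check: tr T = 0 and det T = −1), so T^13 = T since 13 is odd.

[[−3, −8], [1, 3]]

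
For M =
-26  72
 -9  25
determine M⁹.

tr M = -1 and det M = -2, so the characteristic polynomial is λ² − (-1)λ + (-2) with roots 1 and -2.
Eigenvectors give P = [[8, -3], [3, -1]] with P⁻¹ = [[-1, 3], [-3, 8]], and M = P·diag(1, -2)·P⁻¹.
Then M⁹ = P·diag(1, -512)·P⁻¹ = [[8, 1536], [3, 512]] · [[-1, 3], [-3, 8]] = [[-4616, 12312], [-1539, 4105]].

[[-4616, 12312], [-1539, 4105]]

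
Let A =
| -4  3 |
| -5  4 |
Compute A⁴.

A² = I (check: tr A = 0 and det A = -1), so A⁴ = I since 4 is even.

[[1, 0], [0, 1]]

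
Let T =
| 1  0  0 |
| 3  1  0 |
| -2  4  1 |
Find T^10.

T = I + N where N = [[0, 0, 0], [3, 0, 0], [-2, 4, 0]] is strictly lower-triangular, so N^3 = 0.
(I + N)^10 = I + 10·N + 45·N^2 = [[1, 0, 0], [30, 1, 0], [520, 40, 1]].

[[1, 0, 0], [30, 1, 0], [520, 40, 1]]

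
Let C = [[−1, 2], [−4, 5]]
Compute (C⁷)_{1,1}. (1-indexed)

tr C = 4 and det C = 3, so the characteristic polynomial is λ² − (4)λ + (3) with roots 3 and 1.
Eigenvectors give P = [[1, 1], [2, 1]] with P⁻¹ = [[−1, 1], [2, −1]], and C = P·diag(3, 1)·P⁻¹.
Then C⁷ = P·diag(2187, 1)·P⁻¹ = [[2187, 1], [4374, 1]] · [[−1, 1], [2, −1]] = [[−2185, 2186], [−4372, 4373]].

−2185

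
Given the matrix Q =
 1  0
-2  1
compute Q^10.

[[1, 0], [-20, 1]]

Q = I + N where N = [[0, 0], [-2, 0]] is strictly lower-triangular, so N^2 = 0.
(I + N)^10 = I + 10·N = [[1, 0], [-20, 1]].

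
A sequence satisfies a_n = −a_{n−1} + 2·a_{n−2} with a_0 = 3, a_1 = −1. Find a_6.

With companion matrix C = [[−1, 2], [1, 0]], [a_n, a_{n−1}]ᵀ = C·[a_{n−1}, a_{n−2}]ᵀ, so [a_6, a_5]ᵀ = C⁵·[a_1, a_0]ᵀ.
C⁵ = [[−21, 22], [11, −10]], giving [a_6, a_5]ᵀ = [[87], [−41]].

87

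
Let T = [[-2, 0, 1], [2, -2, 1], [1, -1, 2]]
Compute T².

[[5, -1, 0], [-7, 3, 2], [-2, 0, 4]]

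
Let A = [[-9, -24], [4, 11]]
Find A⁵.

[[-489, -1464], [244, 731]]

tr A = 2 and det A = -3, so the characteristic polynomial is λ² − (2)λ + (-3) with roots 3 and -1.
Eigenvectors give P = [[-2, -3], [1, 1]] with P⁻¹ = [[1, 3], [-1, -2]], and A = P·diag(3, -1)·P⁻¹.
Then A⁵ = P·diag(243, -1)·P⁻¹ = [[-486, 3], [243, -1]] · [[1, 3], [-1, -2]] = [[-489, -1464], [244, 731]].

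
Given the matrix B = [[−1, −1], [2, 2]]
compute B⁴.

B² = B (a projection; rank 1, trace 1), so B⁴ = B.

[[−1, −1], [2, 2]]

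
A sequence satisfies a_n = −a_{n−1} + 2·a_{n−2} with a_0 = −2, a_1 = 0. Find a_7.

With companion matrix Q = [[−1, 2], [1, 0]], [a_n, a_{n−1}]ᵀ = Q·[a_{n−1}, a_{n−2}]ᵀ, so [a_7, a_6]ᵀ = Q⁶·[a_1, a_0]ᵀ.
Q⁶ = [[43, −42], [−21, 22]], giving [a_7, a_6]ᵀ = [[84], [−44]].

84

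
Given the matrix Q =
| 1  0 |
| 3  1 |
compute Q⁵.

Q = I + N where N = [[0, 0], [3, 0]] is strictly lower-triangular, so N² = 0.
(I + N)⁵ = I + 5·N = [[1, 0], [15, 1]].

[[1, 0], [15, 1]]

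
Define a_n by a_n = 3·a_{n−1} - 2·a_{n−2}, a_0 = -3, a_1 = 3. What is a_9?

With companion matrix M = [[3, -2], [1, 0]], [a_n, a_{n−1}]ᵀ = M·[a_{n−1}, a_{n−2}]ᵀ, so [a_9, a_8]ᵀ = M⁸·[a_1, a_0]ᵀ.
M⁸ = [[511, -510], [255, -254]], giving [a_9, a_8]ᵀ = [[3063], [1527]].

3063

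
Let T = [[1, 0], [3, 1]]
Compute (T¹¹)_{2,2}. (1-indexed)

T = I + N where N = [[0, 0], [3, 0]] is strictly lower-triangular, so N² = 0.
(I + N)¹¹ = I + 11·N = [[1, 0], [33, 1]].

1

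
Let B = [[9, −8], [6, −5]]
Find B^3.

[[105, −104], [78, −77]]

tr B = 4 and det B = 3, so the characteristic polynomial is λ² − (4)λ + (3) with roots 3 and 1.
Eigenvectors give P = [[4, 1], [3, 1]] with P⁻¹ = [[1, −1], [−3, 4]], and B = P·diag(3, 1)·P⁻¹.
Then B^3 = P·diag(27, 1)·P⁻¹ = [[108, 1], [81, 1]] · [[1, −1], [−3, 4]] = [[105, −104], [78, −77]].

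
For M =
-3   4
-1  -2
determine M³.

[[5, 60], [-15, 20]]

M² = [[5, -20], [5, 0]]
M³ = [[5, 60], [-15, 20]]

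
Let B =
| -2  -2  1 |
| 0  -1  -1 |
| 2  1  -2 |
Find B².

[[6, 7, -2], [-2, 0, 3], [-8, -7, 5]]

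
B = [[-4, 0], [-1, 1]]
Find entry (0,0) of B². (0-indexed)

16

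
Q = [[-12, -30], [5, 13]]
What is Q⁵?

[[-582, -1650], [275, 793]]

tr Q = 1 and det Q = -6, so the characteristic polynomial is λ² − (1)λ + (-6) with roots -2 and 3.
Eigenvectors give P = [[-3, -2], [1, 1]] with P⁻¹ = [[-1, -2], [1, 3]], and Q = P·diag(-2, 3)·P⁻¹.
Then Q⁵ = P·diag(-32, 243)·P⁻¹ = [[96, -486], [-32, 243]] · [[-1, -2], [1, 3]] = [[-582, -1650], [275, 793]].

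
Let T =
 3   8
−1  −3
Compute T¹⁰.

T² = I (check: tr T = 0 and det T = −1), so T¹⁰ = I since 10 is even.

[[1, 0], [0, 1]]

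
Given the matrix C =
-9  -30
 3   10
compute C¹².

C² = C (a projection; rank 1, trace 1), so C¹² = C.

[[-9, -30], [3, 10]]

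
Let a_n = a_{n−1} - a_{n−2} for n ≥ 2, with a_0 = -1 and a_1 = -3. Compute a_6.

-1

With companion matrix M = [[1, -1], [1, 0]], [a_n, a_{n−1}]ᵀ = M·[a_{n−1}, a_{n−2}]ᵀ, so [a_6, a_5]ᵀ = M⁵·[a_1, a_0]ᵀ.
M⁵ = [[0, 1], [-1, 1]], giving [a_6, a_5]ᵀ = [[-1], [2]].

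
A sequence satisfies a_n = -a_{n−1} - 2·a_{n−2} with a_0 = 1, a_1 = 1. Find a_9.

-23

With companion matrix M = [[-1, -2], [1, 0]], [a_n, a_{n−1}]ᵀ = M·[a_{n−1}, a_{n−2}]ᵀ, so [a_9, a_8]ᵀ = M⁸·[a_1, a_0]ᵀ.
M⁸ = [[-17, -6], [3, -14]], giving [a_9, a_8]ᵀ = [[-23], [-11]].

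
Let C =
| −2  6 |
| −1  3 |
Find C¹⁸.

C² = C (a projection; rank 1, trace 1), so C¹⁸ = C.

[[−2, 6], [−1, 3]]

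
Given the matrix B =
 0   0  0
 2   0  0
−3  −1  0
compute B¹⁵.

B is strictly triangular, hence nilpotent: B³ = 0, so B¹⁵ = 0.

[[0, 0, 0], [0, 0, 0], [0, 0, 0]]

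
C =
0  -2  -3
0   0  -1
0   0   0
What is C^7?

C is strictly triangular, hence nilpotent: C^3 = 0, so C^7 = 0.

[[0, 0, 0], [0, 0, 0], [0, 0, 0]]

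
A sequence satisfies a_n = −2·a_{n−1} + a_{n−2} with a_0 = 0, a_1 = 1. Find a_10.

−2378

With companion matrix Q = [[−2, 1], [1, 0]], [a_n, a_{n−1}]ᵀ = Q·[a_{n−1}, a_{n−2}]ᵀ, so [a_10, a_9]ᵀ = Q^9·[a_1, a_0]ᵀ.
Q^9 = [[−2378, 985], [985, −408]], giving [a_10, a_9]ᵀ = [[−2378], [985]].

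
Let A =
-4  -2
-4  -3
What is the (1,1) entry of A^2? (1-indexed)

24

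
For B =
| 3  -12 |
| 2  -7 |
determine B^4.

tr B = -4 and det B = 3, so the characteristic polynomial is λ² − (-4)λ + (3) with roots -3 and -1.
Eigenvectors give P = [[-2, -3], [-1, -1]] with P⁻¹ = [[1, -3], [-1, 2]], and B = P·diag(-3, -1)·P⁻¹.
Then B^4 = P·diag(81, 1)·P⁻¹ = [[-162, -3], [-81, -1]] · [[1, -3], [-1, 2]] = [[-159, 480], [-80, 241]].

[[-159, 480], [-80, 241]]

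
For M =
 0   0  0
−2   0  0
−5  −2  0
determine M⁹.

[[0, 0, 0], [0, 0, 0], [0, 0, 0]]

M is strictly triangular, hence nilpotent: M³ = 0, so M⁹ = 0.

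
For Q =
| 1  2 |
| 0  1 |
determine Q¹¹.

[[1, 22], [0, 1]]

Q = I + N where N = [[0, 2], [0, 0]] is strictly upper-triangular, so N² = 0.
(I + N)¹¹ = I + 11·N = [[1, 22], [0, 1]].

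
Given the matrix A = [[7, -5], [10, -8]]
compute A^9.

[[20707, -20195], [40390, -39878]]

tr A = -1 and det A = -6, so the characteristic polynomial is λ² − (-1)λ + (-6) with roots -3 and 2.
Eigenvectors give P = [[-1, 1], [-2, 1]] with P⁻¹ = [[1, -1], [2, -1]], and A = P·diag(-3, 2)·P⁻¹.
Then A^9 = P·diag(-19683, 512)·P⁻¹ = [[19683, 512], [39366, 512]] · [[1, -1], [2, -1]] = [[20707, -20195], [40390, -39878]].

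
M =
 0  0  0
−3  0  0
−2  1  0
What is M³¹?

[[0, 0, 0], [0, 0, 0], [0, 0, 0]]

M is strictly triangular, hence nilpotent: M³ = 0, so M³¹ = 0.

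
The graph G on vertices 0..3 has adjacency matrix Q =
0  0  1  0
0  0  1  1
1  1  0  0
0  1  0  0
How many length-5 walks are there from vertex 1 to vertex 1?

0

The number of length-5 walks from vertex 1 to vertex 1 is entry (1,1) of Q^5, where Q is the adjacency matrix.
Q^2 = [[1, 1, 0, 0], [1, 2, 0, 0], [0, 0, 2, 1], [0, 0, 1, 1]]
Q^3 = [[0, 0, 2, 1], [0, 0, 3, 2], [2, 3, 0, 0], [1, 2, 0, 0]]
Q^4 = [[2, 3, 0, 0], [3, 5, 0, 0], [0, 0, 5, 3], [0, 0, 3, 2]]
Q^5 = [[0, 0, 5, 3], [0, 0, 8, 5], [5, 8, 0, 0], [3, 5, 0, 0]]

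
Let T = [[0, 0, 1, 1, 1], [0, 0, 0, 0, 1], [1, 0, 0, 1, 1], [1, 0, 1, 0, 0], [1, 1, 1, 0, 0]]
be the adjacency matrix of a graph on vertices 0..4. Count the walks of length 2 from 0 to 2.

2

The number of length-2 walks from vertex 0 to vertex 2 is entry (0,2) of T², where T is the adjacency matrix.
T² = [[3, 1, 2, 1, 1], [1, 1, 1, 0, 0], [2, 1, 3, 1, 1], [1, 0, 1, 2, 2], [1, 0, 1, 2, 3]]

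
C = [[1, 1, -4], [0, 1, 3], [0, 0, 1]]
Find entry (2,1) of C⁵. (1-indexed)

C = I + N where N = [[0, 1, -4], [0, 0, 3], [0, 0, 0]] is strictly upper-triangular, so N³ = 0.
(I + N)⁵ = I + 5·N + 10·N² = [[1, 5, 10], [0, 1, 15], [0, 0, 1]].

0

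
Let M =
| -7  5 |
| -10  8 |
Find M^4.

[[-49, 65], [-130, 146]]

tr M = 1 and det M = -6, so the characteristic polynomial is λ² − (1)λ + (-6) with roots -2 and 3.
Eigenvectors give P = [[1, -1], [1, -2]] with P⁻¹ = [[2, -1], [1, -1]], and M = P·diag(-2, 3)·P⁻¹.
Then M^4 = P·diag(16, 81)·P⁻¹ = [[16, -81], [16, -162]] · [[2, -1], [1, -1]] = [[-49, 65], [-130, 146]].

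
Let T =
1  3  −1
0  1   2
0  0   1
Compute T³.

T = I + N where N = [[0, 3, −1], [0, 0, 2], [0, 0, 0]] is strictly upper-triangular, so N³ = 0.
(I + N)³ = I + 3·N + 3·N² = [[1, 9, 15], [0, 1, 6], [0, 0, 1]].

[[1, 9, 15], [0, 1, 6], [0, 0, 1]]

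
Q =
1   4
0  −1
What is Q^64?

[[1, 0], [0, 1]]

Q² = I (check: tr Q = 0 and det Q = −1), so Q^64 = I since 64 is even.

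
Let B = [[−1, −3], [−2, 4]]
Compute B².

[[7, −9], [−6, 22]]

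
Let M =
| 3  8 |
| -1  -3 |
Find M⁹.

[[3, 8], [-1, -3]]

M² = I (check: tr M = 0 and det M = -1), so M⁹ = M since 9 is odd.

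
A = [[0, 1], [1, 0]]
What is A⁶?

[[1, 0], [0, 1]]

A² = I (check: tr A = 0 and det A = -1), so A⁶ = I since 6 is even.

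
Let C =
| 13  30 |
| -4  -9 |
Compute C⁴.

[[481, 1200], [-160, -399]]

tr C = 4 and det C = 3, so the characteristic polynomial is λ² − (4)λ + (3) with roots 3 and 1.
Eigenvectors give P = [[3, 5], [-1, -2]] with P⁻¹ = [[2, 5], [-1, -3]], and C = P·diag(3, 1)·P⁻¹.
Then C⁴ = P·diag(81, 1)·P⁻¹ = [[243, 5], [-81, -2]] · [[2, 5], [-1, -3]] = [[481, 1200], [-160, -399]].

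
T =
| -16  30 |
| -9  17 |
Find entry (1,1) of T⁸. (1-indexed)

tr T = 1 and det T = -2, so the characteristic polynomial is λ² − (1)λ + (-2) with roots 2 and -1.
Eigenvectors give P = [[-5, 2], [-3, 1]] with P⁻¹ = [[1, -2], [3, -5]], and T = P·diag(2, -1)·P⁻¹.
Then T⁸ = P·diag(256, 1)·P⁻¹ = [[-1280, 2], [-768, 1]] · [[1, -2], [3, -5]] = [[-1274, 2550], [-765, 1531]].

-1274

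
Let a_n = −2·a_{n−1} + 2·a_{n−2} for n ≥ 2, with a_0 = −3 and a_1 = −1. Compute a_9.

2928

With companion matrix T = [[−2, 2], [1, 0]], [a_n, a_{n−1}]ᵀ = T·[a_{n−1}, a_{n−2}]ᵀ, so [a_9, a_8]ᵀ = T^8·[a_1, a_0]ᵀ.
T^8 = [[2448, −1792], [−896, 656]], giving [a_9, a_8]ᵀ = [[2928], [−1072]].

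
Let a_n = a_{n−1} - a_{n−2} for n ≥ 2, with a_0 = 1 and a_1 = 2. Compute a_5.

-1

With companion matrix C = [[1, -1], [1, 0]], [a_n, a_{n−1}]ᵀ = C·[a_{n−1}, a_{n−2}]ᵀ, so [a_5, a_4]ᵀ = C⁴·[a_1, a_0]ᵀ.
C⁴ = [[-1, 1], [-1, 0]], giving [a_5, a_4]ᵀ = [[-1], [-2]].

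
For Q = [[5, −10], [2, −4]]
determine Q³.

Q² = Q (a projection; rank 1, trace 1), so Q³ = Q.

[[5, −10], [2, −4]]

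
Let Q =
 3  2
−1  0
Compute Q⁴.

[[31, 30], [−15, −14]]

tr Q = 3 and det Q = 2, so the characteristic polynomial is λ² − (3)λ + (2) with roots 1 and 2.
Eigenvectors give P = [[−1, −2], [1, 1]] with P⁻¹ = [[1, 2], [−1, −1]], and Q = P·diag(1, 2)·P⁻¹.
Then Q⁴ = P·diag(1, 16)·P⁻¹ = [[−1, −32], [1, 16]] · [[1, 2], [−1, −1]] = [[31, 30], [−15, −14]].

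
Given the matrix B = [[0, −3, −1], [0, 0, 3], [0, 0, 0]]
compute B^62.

[[0, 0, 0], [0, 0, 0], [0, 0, 0]]

B is strictly triangular, hence nilpotent: B^3 = 0, so B^62 = 0.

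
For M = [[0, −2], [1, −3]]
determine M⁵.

[[30, −62], [31, −63]]

tr M = −3 and det M = 2, so the characteristic polynomial is λ² − (−3)λ + (2) with roots −2 and −1.
Eigenvectors give P = [[1, 2], [1, 1]] with P⁻¹ = [[−1, 2], [1, −1]], and M = P·diag(−2, −1)·P⁻¹.
Then M⁵ = P·diag(−32, −1)·P⁻¹ = [[−32, −2], [−32, −1]] · [[−1, 2], [1, −1]] = [[30, −62], [31, −63]].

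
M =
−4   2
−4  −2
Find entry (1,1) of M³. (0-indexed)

M² = [[8, −12], [24, −4]]
M³ = [[16, 40], [−80, 56]]

56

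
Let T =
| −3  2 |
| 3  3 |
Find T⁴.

T² = [[15, 0], [0, 15]]
T³ = [[−45, 30], [45, 45]]
T⁴ = [[225, 0], [0, 225]]

[[225, 0], [0, 225]]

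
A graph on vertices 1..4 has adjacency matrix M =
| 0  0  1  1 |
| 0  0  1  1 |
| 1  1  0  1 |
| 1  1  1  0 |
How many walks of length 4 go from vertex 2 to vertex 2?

10

The number of length-4 walks from vertex 2 to vertex 2 is entry (2,2) of M⁴, where M is the adjacency matrix.
M² = [[2, 2, 1, 1], [2, 2, 1, 1], [1, 1, 3, 2], [1, 1, 2, 3]]
M³ = [[2, 2, 5, 5], [2, 2, 5, 5], [5, 5, 4, 5], [5, 5, 5, 4]]
M⁴ = [[10, 10, 9, 9], [10, 10, 9, 9], [9, 9, 15, 14], [9, 9, 14, 15]]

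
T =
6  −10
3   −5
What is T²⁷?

T² = T (a projection; rank 1, trace 1), so T²⁷ = T.

[[6, −10], [3, −5]]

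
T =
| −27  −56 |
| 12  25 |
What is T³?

tr T = −2 and det T = −3, so the characteristic polynomial is λ² − (−2)λ + (−3) with roots −3 and 1.
Eigenvectors give P = [[−7, 2], [3, −1]] with P⁻¹ = [[−1, −2], [−3, −7]], and T = P·diag(−3, 1)·P⁻¹.
Then T³ = P·diag(−27, 1)·P⁻¹ = [[189, 2], [−81, −1]] · [[−1, −2], [−3, −7]] = [[−195, −392], [84, 169]].

[[−195, −392], [84, 169]]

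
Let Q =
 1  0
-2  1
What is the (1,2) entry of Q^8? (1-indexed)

Q = I + N where N = [[0, 0], [-2, 0]] is strictly lower-triangular, so N^2 = 0.
(I + N)^8 = I + 8·N = [[1, 0], [-16, 1]].

0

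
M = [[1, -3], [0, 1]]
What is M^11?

[[1, -33], [0, 1]]

M = I + N where N = [[0, -3], [0, 0]] is strictly upper-triangular, so N^2 = 0.
(I + N)^11 = I + 11·N = [[1, -33], [0, 1]].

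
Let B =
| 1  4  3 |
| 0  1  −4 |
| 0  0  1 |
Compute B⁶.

[[1, 24, −222], [0, 1, −24], [0, 0, 1]]

B = I + N where N = [[0, 4, 3], [0, 0, −4], [0, 0, 0]] is strictly upper-triangular, so N³ = 0.
(I + N)⁶ = I + 6·N + 15·N² = [[1, 24, −222], [0, 1, −24], [0, 0, 1]].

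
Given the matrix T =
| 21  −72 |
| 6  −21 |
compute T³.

[[189, −648], [54, −189]]

tr T = 0 and det T = −9, so the characteristic polynomial is λ² − (0)λ + (−9) with roots −3 and 3.
Eigenvectors give P = [[3, 4], [1, 1]] with P⁻¹ = [[−1, 4], [1, −3]], and T = P·diag(−3, 3)·P⁻¹.
Then T³ = P·diag(−27, 27)·P⁻¹ = [[−81, 108], [−27, 27]] · [[−1, 4], [1, −3]] = [[189, −648], [54, −189]].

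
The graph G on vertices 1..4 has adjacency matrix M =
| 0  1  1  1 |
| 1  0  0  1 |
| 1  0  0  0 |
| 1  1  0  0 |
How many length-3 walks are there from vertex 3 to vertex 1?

The number of length-3 walks from vertex 3 to vertex 1 is entry (3,1) of M^3, where M is the adjacency matrix.
M^2 = [[3, 1, 0, 1], [1, 2, 1, 1], [0, 1, 1, 1], [1, 1, 1, 2]]
M^3 = [[2, 4, 3, 4], [4, 2, 1, 3], [3, 1, 0, 1], [4, 3, 1, 2]]

3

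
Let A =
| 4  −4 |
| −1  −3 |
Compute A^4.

[[404, −132], [−33, 173]]

A^2 = [[20, −4], [−1, 13]]
A^3 = [[84, −68], [−17, −35]]
A^4 = [[404, −132], [−33, 173]]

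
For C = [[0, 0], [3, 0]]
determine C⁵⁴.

[[0, 0], [0, 0]]

C is strictly triangular, hence nilpotent: C² = 0, so C⁵⁴ = 0.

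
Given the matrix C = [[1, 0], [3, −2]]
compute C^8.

tr C = −1 and det C = −2, so the characteristic polynomial is λ² − (−1)λ + (−2) with roots −2 and 1.
Eigenvectors give P = [[0, −1], [1, −1]] with P⁻¹ = [[−1, 1], [−1, 0]], and C = P·diag(−2, 1)·P⁻¹.
Then C^8 = P·diag(256, 1)·P⁻¹ = [[0, −1], [256, −1]] · [[−1, 1], [−1, 0]] = [[1, 0], [−255, 256]].

[[1, 0], [−255, 256]]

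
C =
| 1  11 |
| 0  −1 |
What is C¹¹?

[[1, 11], [0, −1]]

C² = I (check: tr C = 0 and det C = −1), so C¹¹ = C since 11 is odd.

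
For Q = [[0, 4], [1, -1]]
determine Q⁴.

[[20, -36], [-9, 29]]

Q² = [[4, -4], [-1, 5]]
Q³ = [[-4, 20], [5, -9]]
Q⁴ = [[20, -36], [-9, 29]]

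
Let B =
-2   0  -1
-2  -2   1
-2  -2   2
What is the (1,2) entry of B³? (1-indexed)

-4

B² = [[6, 2, 0], [6, 2, 2], [4, 0, 4]]
B³ = [[-16, -4, -4], [-20, -8, 0], [-16, -8, 4]]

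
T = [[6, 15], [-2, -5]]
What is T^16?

T² = T (a projection; rank 1, trace 1), so T^16 = T.

[[6, 15], [-2, -5]]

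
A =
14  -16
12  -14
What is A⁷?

tr A = 0 and det A = -4, so the characteristic polynomial is λ² − (0)λ + (-4) with roots -2 and 2.
Eigenvectors give P = [[1, 4], [1, 3]] with P⁻¹ = [[-3, 4], [1, -1]], and A = P·diag(-2, 2)·P⁻¹.
Then A⁷ = P·diag(-128, 128)·P⁻¹ = [[-128, 512], [-128, 384]] · [[-3, 4], [1, -1]] = [[896, -1024], [768, -896]].

[[896, -1024], [768, -896]]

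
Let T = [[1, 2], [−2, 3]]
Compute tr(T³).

T² = [[−3, 8], [−8, 5]]
T³ = [[−19, 18], [−18, −1]]

−20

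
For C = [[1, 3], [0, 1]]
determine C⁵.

[[1, 15], [0, 1]]

C = I + N where N = [[0, 3], [0, 0]] is strictly upper-triangular, so N² = 0.
(I + N)⁵ = I + 5·N = [[1, 15], [0, 1]].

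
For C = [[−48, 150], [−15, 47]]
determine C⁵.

tr C = −1 and det C = −6, so the characteristic polynomial is λ² − (−1)λ + (−6) with roots 2 and −3.
Eigenvectors give P = [[3, 10], [1, 3]] with P⁻¹ = [[−3, 10], [1, −3]], and C = P·diag(2, −3)·P⁻¹.
Then C⁵ = P·diag(32, −243)·P⁻¹ = [[96, −2430], [32, −729]] · [[−3, 10], [1, −3]] = [[−2718, 8250], [−825, 2507]].

[[−2718, 8250], [−825, 2507]]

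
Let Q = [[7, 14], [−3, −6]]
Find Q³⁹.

Q² = Q (a projection; rank 1, trace 1), so Q³⁹ = Q.

[[7, 14], [−3, −6]]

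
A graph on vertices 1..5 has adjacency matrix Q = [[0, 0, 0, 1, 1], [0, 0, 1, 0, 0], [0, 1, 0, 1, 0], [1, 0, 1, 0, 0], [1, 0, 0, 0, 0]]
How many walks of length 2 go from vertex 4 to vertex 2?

The number of length-2 walks from vertex 4 to vertex 2 is entry (4,2) of Q^2, where Q is the adjacency matrix.
Q^2 = [[2, 0, 1, 0, 0], [0, 1, 0, 1, 0], [1, 0, 2, 0, 0], [0, 1, 0, 2, 1], [0, 0, 0, 1, 1]]

1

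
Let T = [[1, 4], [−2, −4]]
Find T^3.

[[17, 20], [−10, −8]]

T^2 = [[−7, −12], [6, 8]]
T^3 = [[17, 20], [−10, −8]]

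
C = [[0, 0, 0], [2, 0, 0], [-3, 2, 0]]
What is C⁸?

C is strictly triangular, hence nilpotent: C³ = 0, so C⁸ = 0.

[[0, 0, 0], [0, 0, 0], [0, 0, 0]]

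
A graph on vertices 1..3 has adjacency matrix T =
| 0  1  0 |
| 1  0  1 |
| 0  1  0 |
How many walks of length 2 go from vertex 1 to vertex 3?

The number of length-2 walks from vertex 1 to vertex 3 is entry (1,3) of T², where T is the adjacency matrix.
T² = [[1, 0, 1], [0, 2, 0], [1, 0, 1]]

1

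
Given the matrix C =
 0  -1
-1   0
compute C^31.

[[0, -1], [-1, 0]]

C² = I (check: tr C = 0 and det C = -1), so C^31 = C since 31 is odd.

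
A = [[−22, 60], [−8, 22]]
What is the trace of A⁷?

tr A = 0 and det A = −4, so the characteristic polynomial is λ² − (0)λ + (−4) with roots −2 and 2.
Eigenvectors give P = [[3, −5], [1, −2]] with P⁻¹ = [[2, −5], [1, −3]], and A = P·diag(−2, 2)·P⁻¹.
Then A⁷ = P·diag(−128, 128)·P⁻¹ = [[−384, −640], [−128, −256]] · [[2, −5], [1, −3]] = [[−1408, 3840], [−512, 1408]].

0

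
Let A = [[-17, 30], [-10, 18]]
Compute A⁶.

tr A = 1 and det A = -6, so the characteristic polynomial is λ² − (1)λ + (-6) with roots -2 and 3.
Eigenvectors give P = [[2, -3], [1, -2]] with P⁻¹ = [[2, -3], [1, -2]], and A = P·diag(-2, 3)·P⁻¹.
Then A⁶ = P·diag(64, 729)·P⁻¹ = [[128, -2187], [64, -1458]] · [[2, -3], [1, -2]] = [[-1931, 3990], [-1330, 2724]].

[[-1931, 3990], [-1330, 2724]]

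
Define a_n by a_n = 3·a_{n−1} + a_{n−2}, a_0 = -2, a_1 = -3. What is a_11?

With companion matrix A = [[3, 1], [1, 0]], [a_n, a_{n−1}]ᵀ = A·[a_{n−1}, a_{n−2}]ᵀ, so [a_11, a_10]ᵀ = A^10·[a_1, a_0]ᵀ.
A^10 = [[141481, 42837], [42837, 12970]], giving [a_11, a_10]ᵀ = [[-510117], [-154451]].

-510117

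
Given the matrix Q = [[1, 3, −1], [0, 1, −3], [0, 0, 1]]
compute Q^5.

[[1, 15, −95], [0, 1, −15], [0, 0, 1]]

Q = I + N where N = [[0, 3, −1], [0, 0, −3], [0, 0, 0]] is strictly upper-triangular, so N^3 = 0.
(I + N)^5 = I + 5·N + 10·N^2 = [[1, 15, −95], [0, 1, −15], [0, 0, 1]].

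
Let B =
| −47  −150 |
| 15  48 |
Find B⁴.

tr B = 1 and det B = −6, so the characteristic polynomial is λ² − (1)λ + (−6) with roots 3 and −2.
Eigenvectors give P = [[−3, 10], [1, −3]] with P⁻¹ = [[3, 10], [1, 3]], and B = P·diag(3, −2)·P⁻¹.
Then B⁴ = P·diag(81, 16)·P⁻¹ = [[−243, 160], [81, −48]] · [[3, 10], [1, 3]] = [[−569, −1950], [195, 666]].

[[−569, −1950], [195, 666]]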